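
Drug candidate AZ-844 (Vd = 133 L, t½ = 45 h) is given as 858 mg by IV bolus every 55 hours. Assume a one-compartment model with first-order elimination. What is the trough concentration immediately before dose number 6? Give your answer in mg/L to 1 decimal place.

f = (1/2)^(τ/t½) = (1/2)^(55/45) ≈ 0.4286.
C₀ = D/Vd = 858/133 ≈ 6.451 mg/L.
Before the 6th dose, 5 doses have been given. Superposition: Cmin = C₀·(f + f² + … + f^5).
≈ 6.451 × (0.4286 + 0.1837 + 0.0787 + 0.0337 + 0.0145) ≈ 6.451 × 0.7392 ≈ 4.769 mg/L.

4.8 mg/L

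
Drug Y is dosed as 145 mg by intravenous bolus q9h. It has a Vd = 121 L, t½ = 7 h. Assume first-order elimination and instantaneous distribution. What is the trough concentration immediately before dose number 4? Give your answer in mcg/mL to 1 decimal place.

0.8 mcg/mL

f = (1/2)^(τ/t½) = (1/2)^(9/7) ≈ 0.4102.
C₀ = D/Vd = 145/121 ≈ 1.198 mcg/mL.
Before the 4th dose, 3 doses have been given. Superposition: Cmin = C₀·(f + f² + … + f^3).
≈ 1.198 × (0.4102 + 0.1683 + 0.0690) ≈ 1.198 × 0.6475 ≈ 0.776 mcg/mL.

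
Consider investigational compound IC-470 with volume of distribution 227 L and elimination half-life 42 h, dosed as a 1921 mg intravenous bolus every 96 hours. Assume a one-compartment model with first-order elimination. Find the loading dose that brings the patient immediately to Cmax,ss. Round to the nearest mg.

f = (1/2)^(96/42) ≈ 0.205084; accumulation ratio R = 1/(1−f) ≈ 1.25799.
Loading dose to hit Cmax,ss on first dose: D_load = D_maint·R ≈ 1921 × 1.25799 ≈ 2416.60 mg.

2417 mg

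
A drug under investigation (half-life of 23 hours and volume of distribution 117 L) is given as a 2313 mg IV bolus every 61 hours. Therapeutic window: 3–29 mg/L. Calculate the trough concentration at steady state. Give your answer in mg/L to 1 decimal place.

Over one 61-h interval, 61/23 ≈ 2.6522 half-lives elapse, leaving f ≈ 0.1591 of each dose.
At steady state, accumulation factor R = 1/(1 − e^(−kτ)) ≈ 1.1892.
Each bolus raises the concentration by D/Vd = 2313/117 ≈ 19.769 mg/L.
Cmax,ss = C₀/(1 − f) ≈ 19.769/0.8409 ≈ 23.509 mg/L.
One interval later, Cmin,ss = Cmax,ss·e^(−kτ) ≈ 23.509 × 0.1591 ≈ 3.740 mg/L.
Trough 3.7 mg/L vs MEC 3 mg/L: adequate.

3.7 mg/L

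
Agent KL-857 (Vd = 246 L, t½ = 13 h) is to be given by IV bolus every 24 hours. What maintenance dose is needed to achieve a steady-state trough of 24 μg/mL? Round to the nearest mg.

τ/t½ = 24/13 ≈ 1.8462, so f = (1/2)^(24/13) ≈ 0.278133.
Cmin,ss = (D/Vd)·f/(1−f), so D = Cmin,ss·Vd·(1−f)/f.
D = 24 × 246 × (1−f)/f ≈ 24 × 246 × 2.59540 ≈ 15323.24 mg.

15323 mg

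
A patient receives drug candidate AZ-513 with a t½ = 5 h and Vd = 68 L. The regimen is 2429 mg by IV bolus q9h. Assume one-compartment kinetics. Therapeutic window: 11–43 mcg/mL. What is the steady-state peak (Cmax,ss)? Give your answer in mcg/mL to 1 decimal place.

50.1 mcg/mL

k = ln2/t½ = ln2/5 ≈ 0.138629 h⁻¹; fraction remaining f = e^(−kτ) = e^(−0.138629×9) ≈ 0.2872.
At steady state, accumulation factor R = 1/(1 − e^(−kτ)) ≈ 1.4029.
Each bolus raises the concentration by D/Vd = 2429/68 ≈ 35.721 mcg/mL.
Steady-state peak Cmax,ss = C₀·R ≈ 35.721 × 1.4029 ≈ 50.113 mcg/mL.
Peak 50.1 mcg/mL vs MTC 43 mcg/mL: exceeds toxic threshold.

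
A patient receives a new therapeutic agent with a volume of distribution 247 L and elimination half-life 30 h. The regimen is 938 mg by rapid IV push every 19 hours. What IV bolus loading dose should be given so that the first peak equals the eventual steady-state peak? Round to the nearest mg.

f = (1/2)^(19/30) ≈ 0.644685; accumulation ratio R = 1/(1−f) ≈ 2.81440.
Loading dose to hit Cmax,ss on first dose: D_load = D_maint·R ≈ 938 × 2.81440 ≈ 2639.91 mg.

2640 mg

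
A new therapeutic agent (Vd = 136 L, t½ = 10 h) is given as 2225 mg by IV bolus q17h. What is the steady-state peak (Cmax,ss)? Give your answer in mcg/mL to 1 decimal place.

23.6 mcg/mL

Over one 17-h interval, 17/10 ≈ 1.7 half-lives elapse, leaving f ≈ 0.3078 of each dose.
Accumulation ratio R = 1/(1 − f) ≈ 1/0.6922 ≈ 1.4447.
Each bolus raises the concentration by D/Vd = 2225/136 ≈ 16.360 mcg/mL.
Cmax,ss = C₀/(1 − f) ≈ 16.360/0.6922 ≈ 23.635 mcg/mL.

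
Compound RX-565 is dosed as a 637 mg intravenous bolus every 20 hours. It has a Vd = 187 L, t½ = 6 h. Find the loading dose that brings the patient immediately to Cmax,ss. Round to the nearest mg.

707 mg

f = (1/2)^(20/6) ≈ 0.099213; accumulation ratio R = 1/(1−f) ≈ 1.11014.
Loading dose to hit Cmax,ss on first dose: D_load = D_maint·R ≈ 637 × 1.11014 ≈ 707.16 mg.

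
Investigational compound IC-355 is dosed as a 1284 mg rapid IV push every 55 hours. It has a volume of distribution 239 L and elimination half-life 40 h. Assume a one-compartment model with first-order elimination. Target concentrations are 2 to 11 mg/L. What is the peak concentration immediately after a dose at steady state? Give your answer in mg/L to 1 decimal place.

τ/t½ = 55/40 ≈ 1.375, so fraction remaining f = (1/2)^(55/40) ≈ 0.3856.
Accumulation ratio R = 1/(1 − f) ≈ 1/0.6144 ≈ 1.6276.
Single-dose peak C₀ = D/Vd = 1284/239 ≈ 5.372 mg/L.
Cmax,ss = C₀/(1 − f) ≈ 5.372/0.6144 ≈ 8.743 mg/L.
Peak 8.7 mg/L vs MTC 11 mg/L: below toxic threshold.

8.7 mg/L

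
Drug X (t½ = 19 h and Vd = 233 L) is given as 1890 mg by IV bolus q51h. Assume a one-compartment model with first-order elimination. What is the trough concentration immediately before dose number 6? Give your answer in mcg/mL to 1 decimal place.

f = (1/2)^(τ/t½) = (1/2)^(51/19) ≈ 0.1556.
C₀ = D/Vd = 1890/233 ≈ 8.112 mcg/mL.
Before the 6th dose, 5 doses have been given. Superposition: Cmin = C₀·(f + f² + … + f^5).
≈ 8.112 × (0.1556 + 0.0242 + 0.0038 + 0.0006 + 0.0001) ≈ 8.112 × 0.1843 ≈ 1.495 mcg/mL.

1.5 mcg/mL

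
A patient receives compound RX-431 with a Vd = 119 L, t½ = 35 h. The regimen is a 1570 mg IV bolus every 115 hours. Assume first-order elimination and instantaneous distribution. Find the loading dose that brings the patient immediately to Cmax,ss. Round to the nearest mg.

f = (1/2)^(115/35) ≈ 0.102542; accumulation ratio R = 1/(1−f) ≈ 1.11426.
Loading dose to hit Cmax,ss on first dose: D_load = D_maint·R ≈ 1570 × 1.11426 ≈ 1749.39 mg.

1749 mg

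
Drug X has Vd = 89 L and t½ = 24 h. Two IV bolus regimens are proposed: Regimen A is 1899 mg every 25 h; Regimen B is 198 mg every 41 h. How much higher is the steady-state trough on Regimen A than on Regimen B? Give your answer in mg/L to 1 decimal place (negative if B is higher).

19.2 mg/L

Regimen A: f = (1/2)^(25/24) ≈ 0.4858; Cmin,ss = (1899/89)·f/(1−f) ≈ 20.159 mg/L.
Regimen B: f = (1/2)^(41/24) ≈ 0.3060; Cmin,ss = (198/89)·f/(1−f) ≈ 0.981 mg/L.
Difference ≈ 20.159 − 0.981 ≈ 19.178 mg/L.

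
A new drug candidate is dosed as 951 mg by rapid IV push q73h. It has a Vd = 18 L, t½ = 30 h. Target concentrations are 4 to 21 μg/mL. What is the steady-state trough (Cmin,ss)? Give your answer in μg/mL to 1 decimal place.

12.0 μg/mL

Over one 73-h interval, 73/30 ≈ 2.4333 half-lives elapse, leaving f ≈ 0.1851 of each dose.
Each bolus raises the concentration by D/Vd = 951/18 ≈ 52.833 μg/mL.
Steady-state trough Cmin,ss = C₀·f/(1−f) ≈ 52.833 × 0.1851/0.8149 ≈ 12.001 μg/mL.
Trough 12.0 μg/mL vs MEC 4 μg/mL: adequate.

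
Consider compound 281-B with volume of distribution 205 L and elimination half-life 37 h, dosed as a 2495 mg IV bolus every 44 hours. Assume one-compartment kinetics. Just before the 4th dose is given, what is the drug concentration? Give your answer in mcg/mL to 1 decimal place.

8.7 mcg/mL

f = (1/2)^(τ/t½) = (1/2)^(44/37) ≈ 0.4385.
C₀ = D/Vd = 2495/205 ≈ 12.171 mcg/mL.
Before the 4th dose, 3 doses have been given. Superposition: Cmin = C₀·(f + f² + … + f^3).
≈ 12.171 × (0.4385 + 0.1923 + 0.0843) ≈ 12.171 × 0.7151 ≈ 8.703 mcg/mL.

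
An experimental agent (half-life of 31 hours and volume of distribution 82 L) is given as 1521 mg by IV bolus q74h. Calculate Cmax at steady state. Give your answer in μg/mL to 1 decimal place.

22.9 μg/mL

τ/t½ = 74/31 ≈ 2.3871, so fraction remaining f = (1/2)^(74/31) ≈ 0.1912.
Accumulation ratio R = 1/(1 − f) ≈ 1/0.8088 ≈ 1.2364.
Single-dose peak C₀ = D/Vd = 1521/82 ≈ 18.549 μg/mL.
Steady-state peak Cmax,ss = C₀·R ≈ 18.549 × 1.2364 ≈ 22.934 μg/mL.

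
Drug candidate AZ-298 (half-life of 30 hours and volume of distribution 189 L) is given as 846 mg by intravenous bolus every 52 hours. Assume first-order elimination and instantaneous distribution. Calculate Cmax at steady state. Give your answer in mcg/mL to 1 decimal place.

6.4 mcg/mL

τ/t½ = 52/30 ≈ 1.7333, so fraction remaining f = (1/2)^(52/30) ≈ 0.3008.
Accumulation ratio R = 1/(1 − f) ≈ 1/0.6992 ≈ 1.4302.
Each bolus raises the concentration by D/Vd = 846/189 ≈ 4.476 mcg/mL.
Cmax,ss = C₀/(1 − f) ≈ 4.476/0.6992 ≈ 6.402 mcg/mL.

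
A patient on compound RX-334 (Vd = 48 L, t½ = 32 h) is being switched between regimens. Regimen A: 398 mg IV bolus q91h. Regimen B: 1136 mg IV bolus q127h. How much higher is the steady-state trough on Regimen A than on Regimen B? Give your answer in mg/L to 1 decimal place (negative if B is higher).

-0.3 mg/L

Regimen A: f = (1/2)^(91/32) ≈ 0.1393; Cmin,ss = (398/48)·f/(1−f) ≈ 1.342 mg/L.
Regimen B: f = (1/2)^(127/32) ≈ 0.0639; Cmin,ss = (1136/48)·f/(1−f) ≈ 1.616 mg/L.
Difference ≈ 1.342 − 1.616 ≈ -0.274 mg/L.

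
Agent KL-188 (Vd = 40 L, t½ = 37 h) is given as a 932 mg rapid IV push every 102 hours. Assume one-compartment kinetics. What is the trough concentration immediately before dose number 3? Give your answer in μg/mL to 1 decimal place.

f = (1/2)^(τ/t½) = (1/2)^(102/37) ≈ 0.1480.
C₀ = D/Vd = 932/40 ≈ 23.300 μg/mL.
Before the 3rd dose, 2 doses have been given. Superposition: Cmin = C₀·(f + f²).
≈ 23.300 × (0.1480 + 0.0219) ≈ 23.300 × 0.1699 ≈ 3.959 μg/mL.

4.0 μg/mL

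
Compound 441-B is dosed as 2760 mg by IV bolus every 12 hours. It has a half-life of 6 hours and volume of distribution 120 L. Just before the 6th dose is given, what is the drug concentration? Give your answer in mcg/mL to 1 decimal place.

f = (1/2)^(τ/t½) = (1/2)^(12/6) ≈ 0.2500.
C₀ = D/Vd = 2760/120 ≈ 23.000 mcg/mL.
Before the 6th dose, 5 doses have been given. Superposition: Cmin = C₀·(f + f² + … + f^5).
≈ 23.000 × (0.2500 + 0.0625 + 0.0156 + 0.0039 + 0.0010) ≈ 23.000 × 0.3330 ≈ 7.659 mcg/mL.

7.7 mcg/mL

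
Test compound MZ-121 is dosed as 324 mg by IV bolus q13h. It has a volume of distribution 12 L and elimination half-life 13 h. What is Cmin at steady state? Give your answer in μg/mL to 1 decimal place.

27.0 μg/mL

τ = 13 h = 1 half-life, so f = (1/2)^1 = 0.5.
At steady state, R = 1/(1 − 0.5) = 2/1.
Single-dose peak C₀ = D/Vd = 324/12 = 27 μg/mL.
Steady-state peak Cmax,ss = C₀·R = 27 × 2/1 ≈ 54.000 μg/mL.
Steady-state trough Cmin,ss = Cmax,ss·f ≈ 54.000 × 0.5 ≈ 27.000 μg/mL.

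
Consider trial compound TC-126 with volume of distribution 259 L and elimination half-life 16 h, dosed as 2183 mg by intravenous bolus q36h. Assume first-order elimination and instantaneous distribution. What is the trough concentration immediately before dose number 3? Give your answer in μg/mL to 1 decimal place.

2.1 μg/mL

f = (1/2)^(τ/t½) = (1/2)^(36/16) ≈ 0.2102.
C₀ = D/Vd = 2183/259 ≈ 8.429 μg/mL.
Before the 3rd dose, 2 doses have been given. Superposition: Cmin = C₀·(f + f²).
≈ 8.429 × (0.2102 + 0.0442) ≈ 8.429 × 0.2544 ≈ 2.144 μg/mL.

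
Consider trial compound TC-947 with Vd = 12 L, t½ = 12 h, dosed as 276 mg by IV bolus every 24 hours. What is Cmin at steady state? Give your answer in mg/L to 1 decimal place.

τ = 24 h = 2 half-lives, so f = (1/2)^2 = 0.25.
At steady state, R = 1/(1 − 0.25) = 4/3.
Single-dose peak C₀ = D/Vd = 276/12 = 23 mg/L.
Steady-state peak Cmax,ss = C₀·R = 23 × 4/3 ≈ 30.667 mg/L.
Steady-state trough Cmin,ss = Cmax,ss·f ≈ 30.667 × 0.25 ≈ 7.667 mg/L.

7.7 mg/L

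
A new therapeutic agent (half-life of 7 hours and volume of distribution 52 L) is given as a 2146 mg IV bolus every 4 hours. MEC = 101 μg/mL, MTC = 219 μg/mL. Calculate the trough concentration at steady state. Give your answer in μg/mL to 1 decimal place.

84.9 μg/mL

Over one 4-h interval, 4/7 ≈ 0.57143 half-lives elapse, leaving f ≈ 0.6730 of each dose.
At steady state, accumulation factor R = 1/(1 − e^(−kτ)) ≈ 3.0581.
Each bolus raises the concentration by D/Vd = 2146/52 ≈ 41.269 μg/mL.
Cmax,ss = C₀/(1 − f) ≈ 41.269/0.3270 ≈ 126.205 μg/mL.
One interval later, Cmin,ss = Cmax,ss·e^(−kτ) ≈ 126.205 × 0.6730 ≈ 84.936 μg/mL.
Trough 84.9 μg/mL vs MEC 101 μg/mL: subtherapeutic.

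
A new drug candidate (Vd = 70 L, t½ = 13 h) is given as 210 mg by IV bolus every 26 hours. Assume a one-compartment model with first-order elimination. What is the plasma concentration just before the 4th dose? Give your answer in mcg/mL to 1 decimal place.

1.0 mcg/mL

f = (1/2)^(τ/t½) = (1/2)^(26/13) ≈ 0.2500.
C₀ = D/Vd = 210/70 ≈ 3.000 mcg/mL.
Before the 4th dose, 3 doses have been given. Superposition: Cmin = C₀·(f + f² + … + f^3).
≈ 3.000 × (0.2500 + 0.0625 + 0.0156) ≈ 3.000 × 0.3281 ≈ 0.984 mcg/mL.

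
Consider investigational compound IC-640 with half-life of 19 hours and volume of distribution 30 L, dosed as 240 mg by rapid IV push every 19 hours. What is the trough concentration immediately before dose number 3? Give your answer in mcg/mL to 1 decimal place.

6.0 mcg/mL

f = (1/2)^(τ/t½) = (1/2)^(19/19) ≈ 0.5000.
C₀ = D/Vd = 240/30 ≈ 8.000 mcg/mL.
Before the 3rd dose, 2 doses have been given. Superposition: Cmin = C₀·(f + f²).
≈ 8.000 × (0.5000 + 0.2500) ≈ 8.000 × 0.7500 ≈ 6.000 mcg/mL.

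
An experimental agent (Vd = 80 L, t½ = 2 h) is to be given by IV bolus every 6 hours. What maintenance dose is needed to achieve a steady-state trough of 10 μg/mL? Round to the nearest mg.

5600 mg

τ/t½ = 6/2 ≈ 3, so f = (1/2)^(6/2) ≈ 0.125000.
Cmin,ss = (D/Vd)·f/(1−f), so D = Cmin,ss·Vd·(1−f)/f.
D = 10 × 80 × (1−f)/f ≈ 10 × 80 × 7.00000 ≈ 5600.00 mg.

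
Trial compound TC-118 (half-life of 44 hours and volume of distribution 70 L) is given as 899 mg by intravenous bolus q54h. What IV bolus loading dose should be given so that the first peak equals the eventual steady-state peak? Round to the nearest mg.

f = (1/2)^(54/44) ≈ 0.427124; accumulation ratio R = 1/(1−f) ≈ 1.74558.
Loading dose to hit Cmax,ss on first dose: D_load = D_maint·R ≈ 899 × 1.74558 ≈ 1569.28 mg.

1569 mg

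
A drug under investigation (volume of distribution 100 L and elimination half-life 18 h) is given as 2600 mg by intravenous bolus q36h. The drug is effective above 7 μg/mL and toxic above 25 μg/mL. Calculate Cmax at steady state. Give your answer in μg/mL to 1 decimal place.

τ = 36 h = 2 half-lives, so f = (1/2)^2 = 0.25.
At steady state, R = 1/(1 − 0.25) = 4/3.
Single-dose peak C₀ = D/Vd = 2600/100 = 26 μg/mL.
Steady-state peak Cmax,ss = C₀·R = 26 × 4/3 ≈ 34.667 μg/mL.
Peak 34.7 μg/mL vs MTC 25 μg/mL: exceeds toxic threshold.

34.7 μg/mL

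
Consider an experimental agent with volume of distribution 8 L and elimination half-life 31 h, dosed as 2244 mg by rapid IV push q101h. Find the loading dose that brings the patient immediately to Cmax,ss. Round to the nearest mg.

2506 mg

f = (1/2)^(101/31) ≈ 0.104526; accumulation ratio R = 1/(1−f) ≈ 1.11673.
Loading dose to hit Cmax,ss on first dose: D_load = D_maint·R ≈ 2244 × 1.11673 ≈ 2505.94 mg.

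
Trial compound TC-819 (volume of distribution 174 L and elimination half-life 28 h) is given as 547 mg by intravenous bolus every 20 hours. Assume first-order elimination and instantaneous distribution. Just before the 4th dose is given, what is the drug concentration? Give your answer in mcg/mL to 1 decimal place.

f = (1/2)^(τ/t½) = (1/2)^(20/28) ≈ 0.6095.
C₀ = D/Vd = 547/174 ≈ 3.144 mcg/mL.
Before the 4th dose, 3 doses have been given. Superposition: Cmin = C₀·(f + f² + … + f^3).
≈ 3.144 × (0.6095 + 0.3715 + 0.2264) ≈ 3.144 × 1.2074 ≈ 3.796 mcg/mL.

3.8 mcg/mL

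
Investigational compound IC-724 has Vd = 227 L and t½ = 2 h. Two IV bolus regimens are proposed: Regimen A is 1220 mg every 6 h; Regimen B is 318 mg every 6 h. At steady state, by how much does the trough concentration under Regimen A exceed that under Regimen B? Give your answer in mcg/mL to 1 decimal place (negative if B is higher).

Regimen A: f = (1/2)^(6/2) ≈ 0.1250; Cmin,ss = (1220/227)·f/(1−f) ≈ 0.768 mcg/mL.
Regimen B: f = (1/2)^(6/2) ≈ 0.1250; Cmin,ss = (318/227)·f/(1−f) ≈ 0.200 mcg/mL.
Difference ≈ 0.768 − 0.200 ≈ 0.568 mcg/mL.

0.6 mcg/mL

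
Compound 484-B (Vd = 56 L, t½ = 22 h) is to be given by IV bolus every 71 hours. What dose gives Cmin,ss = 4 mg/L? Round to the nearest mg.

τ/t½ = 71/22 ≈ 3.2273, so f = (1/2)^(71/22) ≈ 0.106781.
Cmin,ss = (D/Vd)·f/(1−f), so D = Cmin,ss·Vd·(1−f)/f.
D = 4 × 56 × (1−f)/f ≈ 4 × 56 × 8.36496 ≈ 1873.75 mg.

1874 mg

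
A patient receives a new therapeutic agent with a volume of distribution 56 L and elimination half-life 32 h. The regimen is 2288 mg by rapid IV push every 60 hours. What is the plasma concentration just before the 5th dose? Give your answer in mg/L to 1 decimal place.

15.2 mg/L

f = (1/2)^(τ/t½) = (1/2)^(60/32) ≈ 0.2726.
C₀ = D/Vd = 2288/56 ≈ 40.857 mg/L.
Before the 5th dose, 4 doses have been given. Superposition: Cmin = C₀·(f + f² + … + f^4).
≈ 40.857 × (0.2726 + 0.0743 + 0.0203 + 0.0055) ≈ 40.857 × 0.3727 ≈ 15.227 mg/L.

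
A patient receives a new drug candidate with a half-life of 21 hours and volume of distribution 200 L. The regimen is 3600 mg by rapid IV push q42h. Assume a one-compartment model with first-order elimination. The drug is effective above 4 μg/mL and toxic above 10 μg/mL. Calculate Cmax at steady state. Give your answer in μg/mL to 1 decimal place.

The dosing interval is 2 half-lives, so f = 2^(−2) = 0.25.
Accumulation ratio R = 1/(1 − f) = 1/0.75 = 4/3.
Single-dose peak C₀ = D/Vd = 3600/200 = 18 μg/mL.
Steady-state peak Cmax,ss = C₀·R = 18 × 4/3 ≈ 24.000 μg/mL.
Peak 24.0 μg/mL vs MTC 10 μg/mL: exceeds toxic threshold.

24.0 μg/mL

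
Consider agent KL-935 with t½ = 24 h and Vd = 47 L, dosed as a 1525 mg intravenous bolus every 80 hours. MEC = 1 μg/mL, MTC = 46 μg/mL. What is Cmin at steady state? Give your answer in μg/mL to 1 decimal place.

Over one 80-h interval, 80/24 ≈ 3.3333 half-lives elapse, leaving f ≈ 0.0992 of each dose.
Accumulation ratio R = 1/(1 − f) ≈ 1/0.9008 ≈ 1.1101.
Each bolus raises the concentration by D/Vd = 1525/47 ≈ 32.447 μg/mL.
Steady-state peak Cmax,ss = C₀·R ≈ 32.447 × 1.1101 ≈ 36.019 μg/mL.
Steady-state trough Cmin,ss = Cmax,ss·f ≈ 36.019 × 0.0992 ≈ 3.573 μg/mL.
Trough 3.6 μg/mL vs MEC 1 μg/mL: adequate.

3.6 μg/mL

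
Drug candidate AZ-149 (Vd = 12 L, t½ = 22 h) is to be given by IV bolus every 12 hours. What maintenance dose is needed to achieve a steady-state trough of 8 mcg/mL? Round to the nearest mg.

τ/t½ = 12/22 ≈ 0.54545, so f = (1/2)^(12/22) ≈ 0.685175.
Cmin,ss = (D/Vd)·f/(1−f), so D = Cmin,ss·Vd·(1−f)/f.
D = 8 × 12 × (1−f)/f ≈ 8 × 12 × 0.45948 ≈ 44.11 mg.

44 mg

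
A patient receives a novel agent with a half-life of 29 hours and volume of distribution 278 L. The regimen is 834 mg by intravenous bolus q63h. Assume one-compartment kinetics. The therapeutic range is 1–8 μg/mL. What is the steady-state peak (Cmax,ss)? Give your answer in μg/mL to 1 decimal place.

3.9 μg/mL

Over one 63-h interval, 63/29 ≈ 2.1724 half-lives elapse, leaving f ≈ 0.2218 of each dose.
At steady state, accumulation factor R = 1/(1 − e^(−kτ)) ≈ 1.2850.
Single-dose peak C₀ = D/Vd = 834/278 ≈ 3.000 μg/mL.
Cmax,ss = C₀/(1 − f) ≈ 3.000/0.7782 ≈ 3.855 μg/mL.
Peak 3.9 μg/mL vs MTC 8 μg/mL: below toxic threshold.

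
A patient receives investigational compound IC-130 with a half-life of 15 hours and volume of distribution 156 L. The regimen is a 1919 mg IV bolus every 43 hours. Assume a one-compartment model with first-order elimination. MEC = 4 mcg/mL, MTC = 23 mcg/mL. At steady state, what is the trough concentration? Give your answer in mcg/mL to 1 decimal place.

2.0 mcg/mL

Over one 43-h interval, 43/15 ≈ 2.8667 half-lives elapse, leaving f ≈ 0.1371 of each dose.
Each bolus raises the concentration by D/Vd = 1919/156 ≈ 12.301 mcg/mL.
Steady-state trough Cmin,ss = C₀·f/(1−f) ≈ 12.301 × 0.1371/0.8629 ≈ 1.954 mcg/mL.
Trough 2.0 mcg/mL vs MEC 4 mcg/mL: subtherapeutic.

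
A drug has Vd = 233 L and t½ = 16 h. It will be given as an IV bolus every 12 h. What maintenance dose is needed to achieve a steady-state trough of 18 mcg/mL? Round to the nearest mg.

2859 mg

τ/t½ = 12/16 ≈ 0.75, so f = (1/2)^(12/16) ≈ 0.594604.
Cmin,ss = (D/Vd)·f/(1−f), so D = Cmin,ss·Vd·(1−f)/f.
D = 18 × 233 × (1−f)/f ≈ 18 × 233 × 0.68179 ≈ 2859.43 mg.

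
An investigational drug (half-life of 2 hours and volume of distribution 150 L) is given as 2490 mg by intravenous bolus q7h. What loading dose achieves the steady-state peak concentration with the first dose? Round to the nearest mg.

2731 mg

f = (1/2)^(7/2) ≈ 0.088388; accumulation ratio R = 1/(1−f) ≈ 1.09696.
Loading dose to hit Cmax,ss on first dose: D_load = D_maint·R ≈ 2490 × 1.09696 ≈ 2731.43 mg.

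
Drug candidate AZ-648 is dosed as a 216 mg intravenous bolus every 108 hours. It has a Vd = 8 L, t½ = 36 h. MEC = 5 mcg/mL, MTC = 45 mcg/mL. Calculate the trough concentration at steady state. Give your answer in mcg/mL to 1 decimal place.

τ = 108 h = 3 half-lives, so f = (1/2)^3 = 0.125.
Accumulation ratio R = 1/(1 − f) = 1/0.875 = 8/7.
Single-dose peak C₀ = D/Vd = 216/8 = 27 mcg/mL.
Steady-state peak Cmax,ss = C₀·R = 27 × 8/7 ≈ 30.857 mcg/mL.
Steady-state trough Cmin,ss = Cmax,ss·f ≈ 30.857 × 0.125 ≈ 3.857 mcg/mL.
Trough 3.9 mcg/mL vs MEC 5 mcg/mL: subtherapeutic.

3.9 mcg/mL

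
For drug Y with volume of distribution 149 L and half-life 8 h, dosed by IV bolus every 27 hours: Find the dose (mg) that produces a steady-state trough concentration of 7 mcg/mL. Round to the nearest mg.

τ/t½ = 27/8 ≈ 3.375, so f = (1/2)^(27/8) ≈ 0.096388.
Cmin,ss = (D/Vd)·f/(1−f), so D = Cmin,ss·Vd·(1−f)/f.
D = 7 × 149 × (1−f)/f ≈ 7 × 149 × 9.37474 ≈ 9777.85 mg.

9778 mg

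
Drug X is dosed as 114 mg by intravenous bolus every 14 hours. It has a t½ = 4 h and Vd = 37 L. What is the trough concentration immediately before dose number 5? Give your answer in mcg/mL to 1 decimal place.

0.3 mcg/mL

f = (1/2)^(τ/t½) = (1/2)^(14/4) ≈ 0.0884.
C₀ = D/Vd = 114/37 ≈ 3.081 mcg/mL.
Before the 5th dose, 4 doses have been given. Superposition: Cmin = C₀·(f + f² + … + f^4).
≈ 3.081 × (0.0884 + 0.0078 + 0.0007 + 0.0001) ≈ 3.081 × 0.0970 ≈ 0.299 mcg/mL.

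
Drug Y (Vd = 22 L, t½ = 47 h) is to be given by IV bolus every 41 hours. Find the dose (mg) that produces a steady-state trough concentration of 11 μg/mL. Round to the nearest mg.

201 mg

τ/t½ = 41/47 ≈ 0.87234, so f = (1/2)^(41/47) ≈ 0.546260.
Cmin,ss = (D/Vd)·f/(1−f), so D = Cmin,ss·Vd·(1−f)/f.
D = 11 × 22 × (1−f)/f ≈ 11 × 22 × 0.83063 ≈ 201.01 mg.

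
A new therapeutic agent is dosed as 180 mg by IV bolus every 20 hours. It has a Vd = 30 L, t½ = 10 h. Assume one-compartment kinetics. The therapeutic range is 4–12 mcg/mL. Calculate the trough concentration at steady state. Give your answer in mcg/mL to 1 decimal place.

The dosing interval is 2 half-lives, so f = 2^(−2) = 0.25.
Accumulation ratio R = 1/(1 − f) = 1/0.75 = 4/3.
Single-dose peak C₀ = D/Vd = 180/30 = 6 mcg/mL.
Steady-state peak Cmax,ss = C₀·R = 6 × 4/3 ≈ 8.000 mcg/mL.
Steady-state trough Cmin,ss = Cmax,ss·f ≈ 8.000 × 0.25 ≈ 2.000 mcg/mL.
Trough 2.0 mcg/mL vs MEC 4 mcg/mL: subtherapeutic.

2.0 mcg/mL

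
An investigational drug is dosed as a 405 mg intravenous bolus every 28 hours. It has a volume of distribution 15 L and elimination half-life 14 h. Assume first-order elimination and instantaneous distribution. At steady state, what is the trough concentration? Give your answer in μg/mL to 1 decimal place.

9.0 μg/mL

τ = 28 h = 2 half-lives, so f = (1/2)^2 = 0.25.
Accumulation ratio R = 1/(1 − f) = 1/0.75 = 4/3.
Single-dose peak C₀ = D/Vd = 405/15 = 27 μg/mL.
Steady-state peak Cmax,ss = C₀·R = 27 × 4/3 ≈ 36.000 μg/mL.
Steady-state trough Cmin,ss = Cmax,ss·f ≈ 36.000 × 0.25 ≈ 9.000 μg/mL.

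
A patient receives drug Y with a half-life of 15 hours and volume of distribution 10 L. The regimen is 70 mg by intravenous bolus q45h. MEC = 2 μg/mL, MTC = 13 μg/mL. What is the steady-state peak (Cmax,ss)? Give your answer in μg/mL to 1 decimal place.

8.0 μg/mL

The dosing interval is 3 half-lives, so f = 2^(−3) = 0.125.
At steady state, R = 1/(1 − 0.125) = 8/7.
Single-dose peak C₀ = D/Vd = 70/10 = 7 μg/mL.
Steady-state peak Cmax,ss = C₀·R = 7 × 8/7 ≈ 8.000 μg/mL.
Peak 8.0 μg/mL vs MTC 13 μg/mL: below toxic threshold.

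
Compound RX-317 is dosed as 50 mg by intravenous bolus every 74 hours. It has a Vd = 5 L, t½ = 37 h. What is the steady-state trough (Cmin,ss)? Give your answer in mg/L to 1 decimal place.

3.3 mg/L

The dosing interval is 2 half-lives, so f = 2^(−2) = 0.25.
Accumulation ratio R = 1/(1 − f) = 1/0.75 = 4/3.
Single-dose peak C₀ = D/Vd = 50/5 = 10 mg/L.
Steady-state peak Cmax,ss = C₀·R = 10 × 4/3 ≈ 13.333 mg/L.
Steady-state trough Cmin,ss = Cmax,ss·f ≈ 13.333 × 0.25 ≈ 3.333 mg/L.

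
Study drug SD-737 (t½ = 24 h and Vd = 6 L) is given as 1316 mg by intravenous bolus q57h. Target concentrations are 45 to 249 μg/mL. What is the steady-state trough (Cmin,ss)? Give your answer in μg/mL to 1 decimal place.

k = ln2/t½ = ln2/24 ≈ 0.028881 h⁻¹; fraction remaining f = e^(−kτ) = e^(−0.028881×57) ≈ 0.1928.
Accumulation ratio R = 1/(1 − f) ≈ 1/0.8072 ≈ 1.2389.
Each bolus raises the concentration by D/Vd = 1316/6 ≈ 219.333 μg/mL.
Steady-state peak Cmax,ss = C₀·R ≈ 219.333 × 1.2389 ≈ 271.732 μg/mL.
One interval later, Cmin,ss = Cmax,ss·e^(−kτ) ≈ 271.732 × 0.1928 ≈ 52.390 μg/mL.
Trough 52.4 μg/mL vs MEC 45 μg/mL: adequate.

52.4 μg/mL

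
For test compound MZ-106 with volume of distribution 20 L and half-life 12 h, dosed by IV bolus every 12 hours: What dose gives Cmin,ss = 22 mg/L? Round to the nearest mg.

τ/t½ = 12/12 ≈ 1, so f = (1/2)^(12/12) ≈ 0.500000.
Cmin,ss = (D/Vd)·f/(1−f), so D = Cmin,ss·Vd·(1−f)/f.
D = 22 × 20 × (1−f)/f ≈ 22 × 20 × 1.00000 ≈ 440.00 mg.

440 mg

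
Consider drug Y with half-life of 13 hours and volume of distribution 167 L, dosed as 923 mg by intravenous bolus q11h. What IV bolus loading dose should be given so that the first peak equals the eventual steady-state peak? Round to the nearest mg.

2080 mg

f = (1/2)^(11/13) ≈ 0.556266; accumulation ratio R = 1/(1−f) ≈ 2.25360.
Loading dose to hit Cmax,ss on first dose: D_load = D_maint·R ≈ 923 × 2.25360 ≈ 2080.07 mg.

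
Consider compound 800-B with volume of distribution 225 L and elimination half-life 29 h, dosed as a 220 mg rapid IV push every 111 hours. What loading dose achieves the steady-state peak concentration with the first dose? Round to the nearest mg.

f = (1/2)^(111/29) ≈ 0.070434; accumulation ratio R = 1/(1−f) ≈ 1.07577.
Loading dose to hit Cmax,ss on first dose: D_load = D_maint·R ≈ 220 × 1.07577 ≈ 236.67 mg.

237 mg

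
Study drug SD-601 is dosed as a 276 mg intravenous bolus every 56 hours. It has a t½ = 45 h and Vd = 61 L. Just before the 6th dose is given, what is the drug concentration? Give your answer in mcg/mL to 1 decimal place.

f = (1/2)^(τ/t½) = (1/2)^(56/45) ≈ 0.4221.
C₀ = D/Vd = 276/61 ≈ 4.525 mcg/mL.
Before the 6th dose, 5 doses have been given. Superposition: Cmin = C₀·(f + f² + … + f^5).
≈ 4.525 × (0.4221 + 0.1782 + 0.0752 + 0.0317 + 0.0134) ≈ 4.525 × 0.7206 ≈ 3.261 mcg/mL.

3.3 mcg/mL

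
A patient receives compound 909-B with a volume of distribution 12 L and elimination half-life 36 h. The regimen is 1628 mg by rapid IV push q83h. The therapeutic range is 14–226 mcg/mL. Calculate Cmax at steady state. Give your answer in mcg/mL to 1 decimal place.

Over one 83-h interval, 83/36 ≈ 2.3056 half-lives elapse, leaving f ≈ 0.2023 of each dose.
Accumulation ratio R = 1/(1 − f) ≈ 1/0.7977 ≈ 1.2536.
Single-dose peak C₀ = D/Vd = 1628/12 ≈ 135.667 mcg/mL.
Steady-state peak Cmax,ss = C₀·R ≈ 135.667 × 1.2536 ≈ 170.072 mcg/mL.
Peak 170.1 mcg/mL vs MTC 226 mcg/mL: below toxic threshold.

170.1 mcg/mL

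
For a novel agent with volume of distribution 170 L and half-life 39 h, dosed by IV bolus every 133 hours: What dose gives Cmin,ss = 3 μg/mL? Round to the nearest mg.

τ/t½ = 133/39 ≈ 3.4103, so f = (1/2)^(133/39) ≈ 0.094061.
Cmin,ss = (D/Vd)·f/(1−f), so D = Cmin,ss·Vd·(1−f)/f.
D = 3 × 170 × (1−f)/f ≈ 3 × 170 × 9.63140 ≈ 4912.01 mg.

4912 mg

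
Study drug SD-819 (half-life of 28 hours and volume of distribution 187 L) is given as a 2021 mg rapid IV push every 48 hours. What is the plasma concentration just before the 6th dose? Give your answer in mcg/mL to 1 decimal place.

4.7 mcg/mL

f = (1/2)^(τ/t½) = (1/2)^(48/28) ≈ 0.3048.
C₀ = D/Vd = 2021/187 ≈ 10.807 mcg/mL.
Before the 6th dose, 5 doses have been given. Superposition: Cmin = C₀·(f + f² + … + f^5).
≈ 10.807 × (0.3048 + 0.0929 + 0.0283 + 0.0086 + 0.0026) ≈ 10.807 × 0.4372 ≈ 4.725 mcg/mL.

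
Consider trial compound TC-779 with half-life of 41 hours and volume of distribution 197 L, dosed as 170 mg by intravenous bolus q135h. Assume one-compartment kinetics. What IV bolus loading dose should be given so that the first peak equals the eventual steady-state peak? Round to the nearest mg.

f = (1/2)^(135/41) ≈ 0.102048; accumulation ratio R = 1/(1−f) ≈ 1.11365.
Loading dose to hit Cmax,ss on first dose: D_load = D_maint·R ≈ 170 × 1.11365 ≈ 189.32 mg.

189 mg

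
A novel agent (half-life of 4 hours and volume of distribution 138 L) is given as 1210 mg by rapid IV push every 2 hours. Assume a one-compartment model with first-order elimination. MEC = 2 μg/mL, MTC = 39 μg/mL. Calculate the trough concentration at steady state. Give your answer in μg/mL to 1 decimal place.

Over one 2-h interval, 2/4 ≈ 0.5 half-lives elapse, leaving f ≈ 0.7071 of each dose.
At steady state, accumulation factor R = 1/(1 − e^(−kτ)) ≈ 3.4141.
Single-dose peak C₀ = D/Vd = 1210/138 ≈ 8.768 μg/mL.
Cmax,ss = C₀/(1 − f) ≈ 8.768/0.2929 ≈ 29.935 μg/mL.
One interval later, Cmin,ss = Cmax,ss·e^(−kτ) ≈ 29.935 × 0.7071 ≈ 21.167 μg/mL.
Trough 21.2 μg/mL vs MEC 2 μg/mL: adequate.

21.2 μg/mL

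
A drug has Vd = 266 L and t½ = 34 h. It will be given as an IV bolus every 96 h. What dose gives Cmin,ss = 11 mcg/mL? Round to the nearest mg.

τ/t½ = 96/34 ≈ 2.8235, so f = (1/2)^(96/34) ≈ 0.141264.
Cmin,ss = (D/Vd)·f/(1−f), so D = Cmin,ss·Vd·(1−f)/f.
D = 11 × 266 × (1−f)/f ≈ 11 × 266 × 6.07894 ≈ 17786.98 mg.

17787 mg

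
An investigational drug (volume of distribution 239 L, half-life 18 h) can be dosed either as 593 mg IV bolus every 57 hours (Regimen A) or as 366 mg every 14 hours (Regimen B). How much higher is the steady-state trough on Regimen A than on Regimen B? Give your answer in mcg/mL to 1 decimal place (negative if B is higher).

Regimen A: f = (1/2)^(57/18) ≈ 0.1114; Cmin,ss = (593/239)·f/(1−f) ≈ 0.311 mcg/mL.
Regimen B: f = (1/2)^(14/18) ≈ 0.5833; Cmin,ss = (366/239)·f/(1−f) ≈ 2.144 mcg/mL.
Difference ≈ 0.311 − 2.144 ≈ -1.833 mcg/mL.

-1.8 mcg/mL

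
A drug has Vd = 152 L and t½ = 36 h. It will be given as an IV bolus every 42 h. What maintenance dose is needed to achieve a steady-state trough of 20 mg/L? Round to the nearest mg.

τ/t½ = 42/36 ≈ 1.1667, so f = (1/2)^(42/36) ≈ 0.445449.
Cmin,ss = (D/Vd)·f/(1−f), so D = Cmin,ss·Vd·(1−f)/f.
D = 20 × 152 × (1−f)/f ≈ 20 × 152 × 1.24493 ≈ 3784.59 mg.

3785 mg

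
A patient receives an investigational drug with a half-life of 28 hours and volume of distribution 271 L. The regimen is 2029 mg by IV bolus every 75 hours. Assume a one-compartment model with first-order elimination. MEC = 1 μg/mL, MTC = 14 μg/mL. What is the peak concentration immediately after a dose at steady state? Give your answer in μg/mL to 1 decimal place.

τ/t½ = 75/28 ≈ 2.6786, so fraction remaining f = (1/2)^(75/28) ≈ 0.1562.
Accumulation ratio R = 1/(1 − f) ≈ 1/0.8438 ≈ 1.1851.
Single-dose peak C₀ = D/Vd = 2029/271 ≈ 7.487 μg/mL.
Steady-state peak Cmax,ss = C₀·R ≈ 7.487 × 1.1851 ≈ 8.873 μg/mL.
Peak 8.9 μg/mL vs MTC 14 μg/mL: below toxic threshold.

8.9 μg/mL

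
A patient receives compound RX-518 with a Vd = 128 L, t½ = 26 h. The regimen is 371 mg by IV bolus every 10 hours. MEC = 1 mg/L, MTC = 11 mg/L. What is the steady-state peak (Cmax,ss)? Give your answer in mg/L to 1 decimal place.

12.4 mg/L

Over one 10-h interval, 10/26 ≈ 0.38462 half-lives elapse, leaving f ≈ 0.7660 of each dose.
Accumulation ratio R = 1/(1 − f) ≈ 1/0.2340 ≈ 4.2735.
Each bolus raises the concentration by D/Vd = 371/128 ≈ 2.898 mg/L.
Steady-state peak Cmax,ss = C₀·R ≈ 2.898 × 4.2735 ≈ 12.385 mg/L.
Peak 12.4 mg/L vs MTC 11 mg/L: exceeds toxic threshold.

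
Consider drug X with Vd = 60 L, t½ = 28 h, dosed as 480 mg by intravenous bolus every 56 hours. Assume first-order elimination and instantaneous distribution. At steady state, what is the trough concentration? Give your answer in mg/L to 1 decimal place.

2.7 mg/L

τ = 56 h = 2 half-lives, so f = (1/2)^2 = 0.25.
Accumulation ratio R = 1/(1 − f) = 1/0.75 = 4/3.
Single-dose peak C₀ = D/Vd = 480/60 = 8 mg/L.
Steady-state peak Cmax,ss = C₀·R = 8 × 4/3 ≈ 10.667 mg/L.
Steady-state trough Cmin,ss = Cmax,ss·f ≈ 10.667 × 0.25 ≈ 2.667 mg/L.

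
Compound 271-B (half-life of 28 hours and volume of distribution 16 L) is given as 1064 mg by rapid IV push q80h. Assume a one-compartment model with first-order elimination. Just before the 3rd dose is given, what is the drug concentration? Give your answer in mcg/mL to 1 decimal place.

10.4 mcg/mL

f = (1/2)^(τ/t½) = (1/2)^(80/28) ≈ 0.1380.
C₀ = D/Vd = 1064/16 ≈ 66.500 mcg/mL.
Before the 3rd dose, 2 doses have been given. Superposition: Cmin = C₀·(f + f²).
≈ 66.500 × (0.1380 + 0.0190) ≈ 66.500 × 0.1570 ≈ 10.441 mcg/mL.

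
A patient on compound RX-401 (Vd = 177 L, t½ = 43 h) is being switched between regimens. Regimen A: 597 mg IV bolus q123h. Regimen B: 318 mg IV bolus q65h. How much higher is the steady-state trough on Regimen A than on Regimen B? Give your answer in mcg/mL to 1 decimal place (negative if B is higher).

Regimen A: f = (1/2)^(123/43) ≈ 0.1377; Cmin,ss = (597/177)·f/(1−f) ≈ 0.539 mcg/mL.
Regimen B: f = (1/2)^(65/43) ≈ 0.3507; Cmin,ss = (318/177)·f/(1−f) ≈ 0.970 mcg/mL.
Difference ≈ 0.539 − 0.970 ≈ -0.431 mcg/mL.

-0.4 mcg/mL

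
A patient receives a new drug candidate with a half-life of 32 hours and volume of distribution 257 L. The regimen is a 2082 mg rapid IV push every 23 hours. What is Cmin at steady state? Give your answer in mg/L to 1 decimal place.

k = ln2/t½ = ln2/32 ≈ 0.021661 h⁻¹; fraction remaining f = e^(−kτ) = e^(−0.021661×23) ≈ 0.6076.
Accumulation ratio R = 1/(1 − f) ≈ 1/0.3924 ≈ 2.5484.
Each bolus raises the concentration by D/Vd = 2082/257 ≈ 8.101 mg/L.
Steady-state peak Cmax,ss = C₀·R ≈ 8.101 × 2.5484 ≈ 20.645 mg/L.
One interval later, Cmin,ss = Cmax,ss·e^(−kτ) ≈ 20.645 × 0.6076 ≈ 12.544 mg/L.

12.5 mg/L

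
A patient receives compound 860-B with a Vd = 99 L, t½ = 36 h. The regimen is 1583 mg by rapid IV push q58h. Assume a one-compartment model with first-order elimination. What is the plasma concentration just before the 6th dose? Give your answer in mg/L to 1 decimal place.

7.8 mg/L

f = (1/2)^(τ/t½) = (1/2)^(58/36) ≈ 0.3273.
C₀ = D/Vd = 1583/99 ≈ 15.990 mg/L.
Before the 6th dose, 5 doses have been given. Superposition: Cmin = C₀·(f + f² + … + f^5).
≈ 15.990 × (0.3273 + 0.1071 + 0.0351 + 0.0115 + 0.0038) ≈ 15.990 × 0.4848 ≈ 7.752 mg/L.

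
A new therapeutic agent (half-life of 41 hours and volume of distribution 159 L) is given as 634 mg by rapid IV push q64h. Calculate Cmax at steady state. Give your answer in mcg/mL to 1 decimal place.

6.0 mcg/mL

Over one 64-h interval, 64/41 ≈ 1.561 half-lives elapse, leaving f ≈ 0.3389 of each dose.
Accumulation ratio R = 1/(1 − f) ≈ 1/0.6611 ≈ 1.5126.
Single-dose peak C₀ = D/Vd = 634/159 ≈ 3.987 mcg/mL.
Cmax,ss = C₀/(1 − f) ≈ 3.987/0.6611 ≈ 6.031 mcg/mL.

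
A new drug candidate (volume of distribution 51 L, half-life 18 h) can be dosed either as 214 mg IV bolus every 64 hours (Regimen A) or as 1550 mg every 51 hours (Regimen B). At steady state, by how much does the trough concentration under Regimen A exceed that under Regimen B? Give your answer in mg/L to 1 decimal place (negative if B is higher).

Regimen A: f = (1/2)^(64/18) ≈ 0.0850; Cmin,ss = (214/51)·f/(1−f) ≈ 0.390 mg/L.
Regimen B: f = (1/2)^(51/18) ≈ 0.1403; Cmin,ss = (1550/51)·f/(1−f) ≈ 4.960 mg/L.
Difference ≈ 0.390 − 4.960 ≈ -4.570 mg/L.

-4.6 mg/L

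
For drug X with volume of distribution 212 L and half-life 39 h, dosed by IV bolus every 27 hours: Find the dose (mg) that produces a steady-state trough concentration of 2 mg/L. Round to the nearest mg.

τ/t½ = 27/39 ≈ 0.69231, so f = (1/2)^(27/39) ≈ 0.618863.
Cmin,ss = (D/Vd)·f/(1−f), so D = Cmin,ss·Vd·(1−f)/f.
D = 2 × 212 × (1−f)/f ≈ 2 × 212 × 0.61587 ≈ 261.13 mg.

261 mg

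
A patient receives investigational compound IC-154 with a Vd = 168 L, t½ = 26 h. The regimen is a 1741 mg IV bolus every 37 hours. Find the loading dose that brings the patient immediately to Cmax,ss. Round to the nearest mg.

f = (1/2)^(37/26) ≈ 0.372916; accumulation ratio R = 1/(1−f) ≈ 1.59468.
Loading dose to hit Cmax,ss on first dose: D_load = D_maint·R ≈ 1741 × 1.59468 ≈ 2776.34 mg.

2776 mg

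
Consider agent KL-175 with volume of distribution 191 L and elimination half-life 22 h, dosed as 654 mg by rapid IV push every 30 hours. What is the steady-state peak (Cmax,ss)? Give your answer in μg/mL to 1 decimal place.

5.6 μg/mL

τ/t½ = 30/22 ≈ 1.3636, so fraction remaining f = (1/2)^(30/22) ≈ 0.3886.
Accumulation ratio R = 1/(1 − f) ≈ 1/0.6114 ≈ 1.6356.
Each bolus raises the concentration by D/Vd = 654/191 ≈ 3.424 μg/mL.
Steady-state peak Cmax,ss = C₀·R ≈ 3.424 × 1.6356 ≈ 5.600 μg/mL.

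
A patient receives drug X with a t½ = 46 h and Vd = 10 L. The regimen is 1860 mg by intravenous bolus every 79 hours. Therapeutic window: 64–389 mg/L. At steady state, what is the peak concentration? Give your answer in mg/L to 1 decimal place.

267.3 mg/L

k = ln2/t½ = ln2/46 ≈ 0.015068 h⁻¹; fraction remaining f = e^(−kτ) = e^(−0.015068×79) ≈ 0.3041.
At steady state, accumulation factor R = 1/(1 − e^(−kτ)) ≈ 1.4370.
Each bolus raises the concentration by D/Vd = 1860/10 ≈ 186.000 mg/L.
Steady-state peak Cmax,ss = C₀·R ≈ 186.000 × 1.4370 ≈ 267.282 mg/L.
Peak 267.3 mg/L vs MTC 389 mg/L: below toxic threshold.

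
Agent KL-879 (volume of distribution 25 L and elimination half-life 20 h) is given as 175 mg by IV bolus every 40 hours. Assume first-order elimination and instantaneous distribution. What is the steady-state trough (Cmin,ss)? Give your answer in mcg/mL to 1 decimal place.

2.3 mcg/mL

The dosing interval is 2 half-lives, so f = 2^(−2) = 0.25.
Accumulation ratio R = 1/(1 − f) = 1/0.75 = 4/3.
Single-dose peak C₀ = D/Vd = 175/25 = 7 mcg/mL.
Steady-state peak Cmax,ss = C₀·R = 7 × 4/3 ≈ 9.333 mcg/mL.
Steady-state trough Cmin,ss = Cmax,ss·f ≈ 9.333 × 0.25 ≈ 2.333 mcg/mL.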